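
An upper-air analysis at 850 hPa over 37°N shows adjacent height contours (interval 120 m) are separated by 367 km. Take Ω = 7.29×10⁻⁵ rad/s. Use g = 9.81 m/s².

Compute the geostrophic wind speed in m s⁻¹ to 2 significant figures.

Coriolis parameter at 37°N:
f = 2Ω sin φ = 2 × 7.29×10⁻⁵ × sin 37° = 8.77×10⁻⁵ s⁻¹
Height gradient: |∂Z/∂n| = 120 m / 367000 m = 3.27×10⁻⁴
On a pressure surface, geostrophic balance gives V_g = (g/f)|∂Z/∂n|:
V_g = 9.81 × 3.27×10⁻⁴ / 8.77×10⁻⁵ = 36.6 m/s

37 m s⁻¹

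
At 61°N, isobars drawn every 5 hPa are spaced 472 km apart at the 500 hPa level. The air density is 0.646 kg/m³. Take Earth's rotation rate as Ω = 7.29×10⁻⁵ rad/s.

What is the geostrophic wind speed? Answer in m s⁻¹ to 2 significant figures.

13 m s⁻¹

Coriolis parameter at 61°N:
f = 2Ω sin φ = 2 × 7.29×10⁻⁵ × sin 61° = 1.28×10⁻⁴ s⁻¹
Pressure gradient: |∂P/∂n| = 500 Pa / 472000 m = 1.06×10⁻³ Pa/m
Geostrophic balance (pressure-gradient force = Coriolis force):
V_g = (1/(fρ)) |∂P/∂n| = 1.06×10⁻³ / (1.28×10⁻⁴ × 0.646) = 12.9 m/s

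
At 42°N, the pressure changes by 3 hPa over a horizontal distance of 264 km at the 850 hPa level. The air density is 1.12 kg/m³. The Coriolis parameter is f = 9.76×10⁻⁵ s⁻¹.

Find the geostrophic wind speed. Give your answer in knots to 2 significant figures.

Pressure gradient: |∂P/∂n| = 300 Pa / 264000 m = 1.14×10⁻³ Pa/m
Geostrophic balance (pressure-gradient force = Coriolis force):
V_g = (1/(fρ)) |∂P/∂n| = 1.14×10⁻³ / (9.76×10⁻⁵ × 1.12) = 10.4 m/s
Converting: 10.4 m/s × 1.944 = 20 knots

20 knots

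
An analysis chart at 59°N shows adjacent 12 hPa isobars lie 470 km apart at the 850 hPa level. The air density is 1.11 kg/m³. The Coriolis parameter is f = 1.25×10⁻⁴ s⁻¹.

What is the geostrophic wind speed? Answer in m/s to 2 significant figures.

18 m/s

Pressure gradient: |∂P/∂n| = 1200 Pa / 470000 m = 2.55×10⁻³ Pa/m
Geostrophic balance (pressure-gradient force = Coriolis force):
V_g = (1/(fρ)) |∂P/∂n| = 2.55×10⁻³ / (1.25×10⁻⁴ × 1.11) = 18.4 m/s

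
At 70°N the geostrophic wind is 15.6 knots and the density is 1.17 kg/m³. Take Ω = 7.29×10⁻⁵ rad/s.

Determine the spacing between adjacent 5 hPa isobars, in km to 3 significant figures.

389 km

Coriolis parameter at 70°N:
f = 2Ω sin φ = 2 × 7.29×10⁻⁵ × sin 70° = 1.37×10⁻⁴ s⁻¹
Wind speed in SI: 15.6 knots = 8.03 m/s
Geostrophic balance rearranged: |∂P/∂n| = f ρ V_g
|∂P/∂n| = 1.37×10⁻⁴ × 1.17 × 8.03 = 1.29×10⁻³ Pa/m
Isobar spacing: Δn = ΔP/|∂P/∂n| = 500 Pa / 1.29×10⁻³ Pa/m = 388667 m ≈ 389 km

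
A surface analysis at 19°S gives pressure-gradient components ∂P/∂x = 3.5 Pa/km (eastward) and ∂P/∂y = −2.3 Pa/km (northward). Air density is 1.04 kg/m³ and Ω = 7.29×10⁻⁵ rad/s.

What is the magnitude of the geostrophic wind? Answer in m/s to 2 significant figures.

85 m/s

Coriolis parameter at 19°S:
f = 2Ω sin φ = 2 × 7.29×10⁻⁵ × sin 19° = 4.75×10⁻⁵ s⁻¹
In the Southern Hemisphere f is negative: f = −4.75×10⁻⁵ s⁻¹.
Component geostrophic relations (x east, y north):
u_g = −(1/(fρ)) ∂P/∂y,  v_g = (1/(fρ)) ∂P/∂x
u_g = −(−2.3×10⁻³)/(−4.75×10⁻⁵ × 1.04) = −46.6 m/s;  v_g = (3.5×10⁻³)/(−4.75×10⁻⁵ × 1.04) = −70.9 m/s
|V_g| = √(u_g² + v_g²) = 84.8 m/s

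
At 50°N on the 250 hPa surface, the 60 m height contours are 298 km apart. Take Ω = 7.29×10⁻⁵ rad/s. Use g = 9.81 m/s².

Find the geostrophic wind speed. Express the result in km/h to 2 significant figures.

Coriolis parameter at 50°N:
f = 2Ω sin φ = 2 × 7.29×10⁻⁵ × sin 50° = 1.12×10⁻⁴ s⁻¹
Height gradient: |∂Z/∂n| = 60 m / 298000 m = 2.01×10⁻⁴
On a pressure surface, geostrophic balance gives V_g = (g/f)|∂Z/∂n|:
V_g = 9.81 × 2.01×10⁻⁴ / 1.12×10⁻⁴ = 17.7 m/s
Converting: 17.7 m/s × 3.6 = 64 km/h

64 km/h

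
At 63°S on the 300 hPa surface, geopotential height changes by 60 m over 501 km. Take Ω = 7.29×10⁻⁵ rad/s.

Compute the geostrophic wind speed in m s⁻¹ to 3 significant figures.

9.04 m s⁻¹

Coriolis parameter at 63°S:
f = 2Ω sin φ = 2 × 7.29×10⁻⁵ × sin 63° = 1.30×10⁻⁴ s⁻¹
Height gradient: |∂Z/∂n| = 60 m / 501000 m = 1.20×10⁻⁴
On a pressure surface, geostrophic balance gives V_g = (g/f)|∂Z/∂n|:
V_g = 9.81 × 1.20×10⁻⁴ / 1.30×10⁻⁴ = 9.04 m/s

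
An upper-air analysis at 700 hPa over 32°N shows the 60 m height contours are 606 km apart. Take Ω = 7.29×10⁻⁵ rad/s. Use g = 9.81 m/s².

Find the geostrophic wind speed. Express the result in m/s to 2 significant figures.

Coriolis parameter at 32°N:
f = 2Ω sin φ = 2 × 7.29×10⁻⁵ × sin 32° = 7.73×10⁻⁵ s⁻¹
Height gradient: |∂Z/∂n| = 60 m / 606000 m = 9.90×10⁻⁵
On a pressure surface, geostrophic balance gives V_g = (g/f)|∂Z/∂n|:
V_g = 9.81 × 9.90×10⁻⁵ / 7.73×10⁻⁵ = 12.6 m/s

13 m/s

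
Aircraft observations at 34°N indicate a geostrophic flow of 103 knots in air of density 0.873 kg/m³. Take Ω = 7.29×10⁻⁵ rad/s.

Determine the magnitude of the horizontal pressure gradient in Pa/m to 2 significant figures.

Coriolis parameter at 34°N:
f = 2Ω sin φ = 2 × 7.29×10⁻⁵ × sin 34° = 8.15×10⁻⁵ s⁻¹
Wind speed in SI: 103 knots = 53.0 m/s
Geostrophic balance rearranged: |∂P/∂n| = f ρ V_g
|∂P/∂n| = 8.15×10⁻⁵ × 0.873 × 53.0 = 3.77×10⁻³ Pa/m

3.8×10⁻³ Pa/m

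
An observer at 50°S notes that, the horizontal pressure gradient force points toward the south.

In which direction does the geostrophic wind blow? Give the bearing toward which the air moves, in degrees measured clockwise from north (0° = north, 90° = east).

090°

The pressure-gradient force points toward the south (bearing 180°).
Geostrophic balance: in the Southern Hemisphere the Coriolis force deflects motion to the left, so the geostrophic wind blows 90° to the left of the pressure-gradient force (low pressure on the right).
Rotating 180° by 90° counterclockwise gives 090° — the wind blows toward the east.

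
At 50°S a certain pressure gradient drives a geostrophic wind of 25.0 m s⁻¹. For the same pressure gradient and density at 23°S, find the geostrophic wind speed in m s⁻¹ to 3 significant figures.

49.0 m s⁻¹

With the same pressure gradient and density, V_g ∝ 1/f ∝ 1/sin φ.
V₂ = V₁ · sin φ₁ / sin φ₂ = 25.0 × sin 50° / sin 23°
V₂ = 25.0 × 0.7660/0.3907 = 49.0 m s⁻¹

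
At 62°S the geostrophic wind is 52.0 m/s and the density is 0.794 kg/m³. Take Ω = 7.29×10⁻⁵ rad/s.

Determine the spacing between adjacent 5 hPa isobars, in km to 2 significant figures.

94 km

Coriolis parameter at 62°S:
f = 2Ω sin φ = 2 × 7.29×10⁻⁵ × sin 62° = 1.29×10⁻⁴ s⁻¹
Geostrophic balance rearranged: |∂P/∂n| = f ρ V_g
|∂P/∂n| = 1.29×10⁻⁴ × 0.794 × 52.0 = 5.32×10⁻³ Pa/m
Isobar spacing: Δn = ΔP/|∂P/∂n| = 500 Pa / 5.32×10⁻³ Pa/m = 94071 m ≈ 94 km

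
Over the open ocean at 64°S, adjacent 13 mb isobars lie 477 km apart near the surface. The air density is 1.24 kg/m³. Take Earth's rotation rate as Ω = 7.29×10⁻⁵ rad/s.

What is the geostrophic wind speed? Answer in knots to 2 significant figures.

33 knots

Coriolis parameter at 64°S:
f = 2Ω sin φ = 2 × 7.29×10⁻⁵ × sin 64° = 1.31×10⁻⁴ s⁻¹
Pressure gradient: |∂P/∂n| = 1300 Pa / 477000 m = 2.73×10⁻³ Pa/m
Geostrophic balance (pressure-gradient force = Coriolis force):
V_g = (1/(fρ)) |∂P/∂n| = 2.73×10⁻³ / (1.31×10⁻⁴ × 1.24) = 16.8 m/s
Converting: 16.8 m/s × 1.944 = 33 knots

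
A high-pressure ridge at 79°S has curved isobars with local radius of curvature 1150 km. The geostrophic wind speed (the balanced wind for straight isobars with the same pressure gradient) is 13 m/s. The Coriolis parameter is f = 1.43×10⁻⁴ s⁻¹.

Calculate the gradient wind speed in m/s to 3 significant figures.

14.2 m/s

Around a high, pressure-gradient force acts outward with centrifugal, so Coriolis balances both:
fV = (1/ρ)|∂P/∂n| + V²/R  →  V² − fR·V + fR·V_g = 0
With fR = 1.43×10⁻⁴ × 1150×10³ m = 164 m/s:
V = [fR − √((fR)² − 4 fR V_g)]/2 = [164 − √(164² − 4×164×13)]/2 = 14.2 m/s
Supergeostrophic (V > V_g = 13 m/s), as expected around a high.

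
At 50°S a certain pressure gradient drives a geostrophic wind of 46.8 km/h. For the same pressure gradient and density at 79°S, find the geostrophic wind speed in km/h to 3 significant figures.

With the same pressure gradient and density, V_g ∝ 1/f ∝ 1/sin φ.
V₂ = V₁ · sin φ₁ / sin φ₂ = 46.8 × sin 50° / sin 79°
V₂ = 46.8 × 0.7660/0.9816 = 36.5 km/h

36.5 km/h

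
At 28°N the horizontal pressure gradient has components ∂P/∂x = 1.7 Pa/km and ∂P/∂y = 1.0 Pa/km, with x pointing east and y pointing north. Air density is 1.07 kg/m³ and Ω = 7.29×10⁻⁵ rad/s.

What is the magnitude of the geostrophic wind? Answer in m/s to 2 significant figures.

27 m/s

Coriolis parameter at 28°N:
f = 2Ω sin φ = 2 × 7.29×10⁻⁵ × sin 28° = 6.84×10⁻⁵ s⁻¹
Component geostrophic relations (x east, y north):
u_g = −(1/(fρ)) ∂P/∂y,  v_g = (1/(fρ)) ∂P/∂x
u_g = −(1.0×10⁻³)/(6.84×10⁻⁵ × 1.07) = −13.7 m/s;  v_g = (1.7×10⁻³)/(6.84×10⁻⁵ × 1.07) = 23.2 m/s
|V_g| = √(u_g² + v_g²) = 26.9 m/s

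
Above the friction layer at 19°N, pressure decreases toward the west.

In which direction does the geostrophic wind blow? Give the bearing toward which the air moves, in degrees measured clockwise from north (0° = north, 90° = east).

The pressure-gradient force points toward the west (bearing 270°).
Geostrophic balance: in the Northern Hemisphere the Coriolis force deflects motion to the right, so the geostrophic wind blows 90° to the right of the pressure-gradient force (low pressure on the left).
Rotating 270° by 90° clockwise gives 000° — the wind blows toward the north.

000°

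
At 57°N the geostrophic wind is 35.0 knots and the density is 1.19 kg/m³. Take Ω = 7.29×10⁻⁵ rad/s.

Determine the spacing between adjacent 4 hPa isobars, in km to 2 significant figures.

150 km

Coriolis parameter at 57°N:
f = 2Ω sin φ = 2 × 7.29×10⁻⁵ × sin 57° = 1.22×10⁻⁴ s⁻¹
Wind speed in SI: 35.0 knots = 18.0 m/s
Geostrophic balance rearranged: |∂P/∂n| = f ρ V_g
|∂P/∂n| = 1.22×10⁻⁴ × 1.19 × 18.0 = 2.62×10⁻³ Pa/m
Isobar spacing: Δn = ΔP/|∂P/∂n| = 400 Pa / 2.62×10⁻³ Pa/m = 152671 m ≈ 150 km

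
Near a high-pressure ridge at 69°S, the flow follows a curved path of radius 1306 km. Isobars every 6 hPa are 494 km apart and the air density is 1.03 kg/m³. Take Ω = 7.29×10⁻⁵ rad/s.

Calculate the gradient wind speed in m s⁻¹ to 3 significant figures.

9.13 m s⁻¹

Coriolis parameter at 69°S:
f = 2Ω sin φ = 2 × 7.29×10⁻⁵ × sin 69° = 1.36×10⁻⁴ s⁻¹
Pressure gradient: |∂P/∂n| = 600 Pa / 494000 m = 1.21×10⁻³ Pa/m
Geostrophic speed: V_g = |∂P/∂n|/(fρ) = 1.21×10⁻³/(1.36×10⁻⁴ × 1.03) = 8.66 m/s
Around a high, pressure-gradient force acts outward with centrifugal, so Coriolis balances both:
fV = (1/ρ)|∂P/∂n| + V²/R  →  V² − fR·V + fR·V_g = 0
With fR = 1.36×10⁻⁴ × 1306×10³ m = 178 m/s:
V = [fR − √((fR)² − 4 fR V_g)]/2 = [178 − √(178² − 4×178×8.66)]/2 = 9.13 m/s
Supergeostrophic (V > V_g = 8.66 m/s), as expected around a high.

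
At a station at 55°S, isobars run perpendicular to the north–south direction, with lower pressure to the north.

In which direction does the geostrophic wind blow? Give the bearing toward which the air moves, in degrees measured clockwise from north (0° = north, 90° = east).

270°

The pressure-gradient force points toward the north (bearing 000°).
Geostrophic balance: in the Southern Hemisphere the Coriolis force deflects motion to the left, so the geostrophic wind blows 90° to the left of the pressure-gradient force (low pressure on the right).
Rotating 000° by 90° counterclockwise gives 270° — the wind blows toward the west.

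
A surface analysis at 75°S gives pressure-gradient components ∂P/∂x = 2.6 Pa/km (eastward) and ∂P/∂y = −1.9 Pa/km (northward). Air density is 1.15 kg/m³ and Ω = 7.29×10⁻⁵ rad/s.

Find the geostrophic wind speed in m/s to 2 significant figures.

Coriolis parameter at 75°S:
f = 2Ω sin φ = 2 × 7.29×10⁻⁵ × sin 75° = 1.41×10⁻⁴ s⁻¹
In the Southern Hemisphere f is negative: f = −1.41×10⁻⁴ s⁻¹.
Component geostrophic relations (x east, y north):
u_g = −(1/(fρ)) ∂P/∂y,  v_g = (1/(fρ)) ∂P/∂x
u_g = −(−1.9×10⁻³)/(−1.41×10⁻⁴ × 1.15) = −11.7 m/s;  v_g = (2.6×10⁻³)/(−1.41×10⁻⁴ × 1.15) = −16.1 m/s
|V_g| = √(u_g² + v_g²) = 19.9 m/s

20 m/s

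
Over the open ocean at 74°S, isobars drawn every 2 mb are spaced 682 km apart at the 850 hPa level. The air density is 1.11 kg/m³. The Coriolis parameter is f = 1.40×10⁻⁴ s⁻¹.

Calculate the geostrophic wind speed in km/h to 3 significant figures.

6.79 km/h

Pressure gradient: |∂P/∂n| = 200 Pa / 682000 m = 2.93×10⁻⁴ Pa/m
Geostrophic balance (pressure-gradient force = Coriolis force):
V_g = (1/(fρ)) |∂P/∂n| = 2.93×10⁻⁴ / (1.40×10⁻⁴ × 1.11) = 1.89 m/s
Converting: 1.89 m/s × 3.6 = 6.79 km/h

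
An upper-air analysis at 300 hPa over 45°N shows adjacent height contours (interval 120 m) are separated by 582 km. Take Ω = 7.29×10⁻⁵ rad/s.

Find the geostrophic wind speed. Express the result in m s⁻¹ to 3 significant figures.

Coriolis parameter at 45°N:
f = 2Ω sin φ = 2 × 7.29×10⁻⁵ × sin 45° = 1.03×10⁻⁴ s⁻¹
Height gradient: |∂Z/∂n| = 120 m / 582000 m = 2.06×10⁻⁴
On a pressure surface, geostrophic balance gives V_g = (g/f)|∂Z/∂n|:
V_g = 9.81 × 2.06×10⁻⁴ / 1.03×10⁻⁴ = 19.6 m/s

19.6 m s⁻¹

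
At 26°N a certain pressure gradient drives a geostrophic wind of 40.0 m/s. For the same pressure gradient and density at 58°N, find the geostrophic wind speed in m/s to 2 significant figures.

21 m/s

With the same pressure gradient and density, V_g ∝ 1/f ∝ 1/sin φ.
V₂ = V₁ · sin φ₁ / sin φ₂ = 40.0 × sin 26° / sin 58°
V₂ = 40.0 × 0.4384/0.8480 = 21 m/s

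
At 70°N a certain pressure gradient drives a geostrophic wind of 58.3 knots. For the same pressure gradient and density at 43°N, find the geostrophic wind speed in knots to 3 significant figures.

80.3 knots

With the same pressure gradient and density, V_g ∝ 1/f ∝ 1/sin φ.
V₂ = V₁ · sin φ₁ / sin φ₂ = 58.3 × sin 70° / sin 43°
V₂ = 58.3 × 0.9397/0.6820 = 80.3 knots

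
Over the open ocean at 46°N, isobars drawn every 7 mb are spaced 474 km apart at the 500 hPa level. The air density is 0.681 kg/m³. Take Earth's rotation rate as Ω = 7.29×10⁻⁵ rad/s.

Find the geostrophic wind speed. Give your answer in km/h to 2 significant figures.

Coriolis parameter at 46°N:
f = 2Ω sin φ = 2 × 7.29×10⁻⁵ × sin 46° = 1.05×10⁻⁴ s⁻¹
Pressure gradient: |∂P/∂n| = 700 Pa / 474000 m = 1.48×10⁻³ Pa/m
Geostrophic balance (pressure-gradient force = Coriolis force):
V_g = (1/(fρ)) |∂P/∂n| = 1.48×10⁻³ / (1.05×10⁻⁴ × 0.681) = 20.7 m/s
Converting: 20.7 m/s × 3.6 = 74 km/h

74 km/h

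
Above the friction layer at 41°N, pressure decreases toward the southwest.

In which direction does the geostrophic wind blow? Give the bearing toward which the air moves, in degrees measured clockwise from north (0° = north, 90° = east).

The pressure-gradient force points toward the southwest (bearing 225°).
Geostrophic balance: in the Northern Hemisphere the Coriolis force deflects motion to the right, so the geostrophic wind blows 90° to the right of the pressure-gradient force (low pressure on the left).
Rotating 225° by 90° clockwise gives 315° — the wind blows toward the northwest.

315°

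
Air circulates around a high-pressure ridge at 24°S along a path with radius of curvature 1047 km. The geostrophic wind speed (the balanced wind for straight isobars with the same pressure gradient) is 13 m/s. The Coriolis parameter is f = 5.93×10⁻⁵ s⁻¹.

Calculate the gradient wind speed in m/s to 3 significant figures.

Around a high, pressure-gradient force acts outward with centrifugal, so Coriolis balances both:
fV = (1/ρ)|∂P/∂n| + V²/R  →  V² − fR·V + fR·V_g = 0
With fR = 5.93×10⁻⁵ × 1047×10³ m = 62.1 m/s:
V = [fR − √((fR)² − 4 fR V_g)]/2 = [62.1 − √(62.1² − 4×62.1×13)]/2 = 18.5 m/s
Supergeostrophic (V > V_g = 13 m/s), as expected around a high.

18.5 m/s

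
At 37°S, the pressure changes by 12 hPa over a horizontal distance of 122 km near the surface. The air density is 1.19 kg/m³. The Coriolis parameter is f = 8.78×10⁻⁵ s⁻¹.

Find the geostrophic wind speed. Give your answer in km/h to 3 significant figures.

339 km/h

Pressure gradient: |∂P/∂n| = 1200 Pa / 122000 m = 9.84×10⁻³ Pa/m
Geostrophic balance (pressure-gradient force = Coriolis force):
V_g = (1/(fρ)) |∂P/∂n| = 9.84×10⁻³ / (8.78×10⁻⁵ × 1.19) = 94.1 m/s
Converting: 94.1 m/s × 3.6 = 339 km/h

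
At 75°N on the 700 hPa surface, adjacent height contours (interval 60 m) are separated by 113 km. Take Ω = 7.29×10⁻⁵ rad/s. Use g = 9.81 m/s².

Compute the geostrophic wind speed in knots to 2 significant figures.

Coriolis parameter at 75°N:
f = 2Ω sin φ = 2 × 7.29×10⁻⁵ × sin 75° = 1.41×10⁻⁴ s⁻¹
Height gradient: |∂Z/∂n| = 60 m / 113000 m = 5.31×10⁻⁴
On a pressure surface, geostrophic balance gives V_g = (g/f)|∂Z/∂n|:
V_g = 9.81 × 5.31×10⁻⁴ / 1.41×10⁻⁴ = 37.0 m/s
Converting: 37.0 m/s × 1.944 = 72 knots

72 knots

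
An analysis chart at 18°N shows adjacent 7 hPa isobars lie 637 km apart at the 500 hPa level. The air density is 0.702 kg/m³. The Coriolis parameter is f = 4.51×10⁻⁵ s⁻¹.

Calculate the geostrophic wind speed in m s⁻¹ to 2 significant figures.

35 m s⁻¹

Pressure gradient: |∂P/∂n| = 700 Pa / 637000 m = 1.10×10⁻³ Pa/m
Geostrophic balance (pressure-gradient force = Coriolis force):
V_g = (1/(fρ)) |∂P/∂n| = 1.10×10⁻³ / (4.51×10⁻⁵ × 0.702) = 34.7 m/s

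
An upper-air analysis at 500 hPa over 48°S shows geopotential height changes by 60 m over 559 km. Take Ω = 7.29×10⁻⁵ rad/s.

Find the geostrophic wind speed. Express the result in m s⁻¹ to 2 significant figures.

Coriolis parameter at 48°S:
f = 2Ω sin φ = 2 × 7.29×10⁻⁵ × sin 48° = 1.08×10⁻⁴ s⁻¹
Height gradient: |∂Z/∂n| = 60 m / 559000 m = 1.07×10⁻⁴
On a pressure surface, geostrophic balance gives V_g = (g/f)|∂Z/∂n|:
V_g = 9.81 × 1.07×10⁻⁴ / 1.08×10⁻⁴ = 9.72 m/s

9.7 m s⁻¹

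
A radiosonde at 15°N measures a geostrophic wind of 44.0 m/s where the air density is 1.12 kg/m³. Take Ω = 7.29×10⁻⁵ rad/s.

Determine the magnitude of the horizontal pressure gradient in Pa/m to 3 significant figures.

Coriolis parameter at 15°N:
f = 2Ω sin φ = 2 × 7.29×10⁻⁵ × sin 15° = 3.77×10⁻⁵ s⁻¹
Geostrophic balance rearranged: |∂P/∂n| = f ρ V_g
|∂P/∂n| = 3.77×10⁻⁵ × 1.12 × 44.0 = 1.86×10⁻³ Pa/m

1.86×10⁻³ Pa/m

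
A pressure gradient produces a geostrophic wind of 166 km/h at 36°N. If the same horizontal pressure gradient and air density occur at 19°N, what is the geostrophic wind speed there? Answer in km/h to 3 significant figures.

300 km/h

With the same pressure gradient and density, V_g ∝ 1/f ∝ 1/sin φ.
V₂ = V₁ · sin φ₁ / sin φ₂ = 166 × sin 36° / sin 19°
V₂ = 166 × 0.5878/0.3256 = 300 km/h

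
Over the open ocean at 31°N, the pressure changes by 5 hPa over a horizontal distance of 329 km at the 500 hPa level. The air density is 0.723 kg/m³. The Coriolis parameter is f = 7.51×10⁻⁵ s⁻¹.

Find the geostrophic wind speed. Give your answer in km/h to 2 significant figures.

Pressure gradient: |∂P/∂n| = 500 Pa / 329000 m = 1.52×10⁻³ Pa/m
Geostrophic balance (pressure-gradient force = Coriolis force):
V_g = (1/(fρ)) |∂P/∂n| = 1.52×10⁻³ / (7.51×10⁻⁵ × 0.723) = 28.0 m/s
Converting: 28.0 m/s × 3.6 = 100 km/h

100 km/h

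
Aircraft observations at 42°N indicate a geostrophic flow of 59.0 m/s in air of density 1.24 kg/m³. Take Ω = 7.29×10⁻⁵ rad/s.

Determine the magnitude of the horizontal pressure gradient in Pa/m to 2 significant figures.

Coriolis parameter at 42°N:
f = 2Ω sin φ = 2 × 7.29×10⁻⁵ × sin 42° = 9.76×10⁻⁵ s⁻¹
Geostrophic balance rearranged: |∂P/∂n| = f ρ V_g
|∂P/∂n| = 9.76×10⁻⁵ × 1.24 × 59.0 = 7.14×10⁻³ Pa/m

7.1×10⁻³ Pa/m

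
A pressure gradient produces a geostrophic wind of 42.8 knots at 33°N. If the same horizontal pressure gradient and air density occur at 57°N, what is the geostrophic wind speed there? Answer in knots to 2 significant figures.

With the same pressure gradient and density, V_g ∝ 1/f ∝ 1/sin φ.
V₂ = V₁ · sin φ₁ / sin φ₂ = 42.8 × sin 33° / sin 57°
V₂ = 42.8 × 0.5446/0.8387 = 28 knots

28 knots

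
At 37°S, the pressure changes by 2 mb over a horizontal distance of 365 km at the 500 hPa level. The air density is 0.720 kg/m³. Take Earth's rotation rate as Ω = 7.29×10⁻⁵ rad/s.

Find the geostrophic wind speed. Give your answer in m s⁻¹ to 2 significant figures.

Coriolis parameter at 37°S:
f = 2Ω sin φ = 2 × 7.29×10⁻⁵ × sin 37° = 8.77×10⁻⁵ s⁻¹
Pressure gradient: |∂P/∂n| = 200 Pa / 365000 m = 5.48×10⁻⁴ Pa/m
Geostrophic balance (pressure-gradient force = Coriolis force):
V_g = (1/(fρ)) |∂P/∂n| = 5.48×10⁻⁴ / (8.77×10⁻⁵ × 0.720) = 8.67 m/s

8.7 m s⁻¹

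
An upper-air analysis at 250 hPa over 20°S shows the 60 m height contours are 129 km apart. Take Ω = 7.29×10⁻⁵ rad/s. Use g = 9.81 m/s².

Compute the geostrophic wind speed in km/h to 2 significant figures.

330 km/h

Coriolis parameter at 20°S:
f = 2Ω sin φ = 2 × 7.29×10⁻⁵ × sin 20° = 4.99×10⁻⁵ s⁻¹
Height gradient: |∂Z/∂n| = 60 m / 129000 m = 4.65×10⁻⁴
On a pressure surface, geostrophic balance gives V_g = (g/f)|∂Z/∂n|:
V_g = 9.81 × 4.65×10⁻⁴ / 4.99×10⁻⁵ = 91.5 m/s
Converting: 91.5 m/s × 3.6 = 330 km/h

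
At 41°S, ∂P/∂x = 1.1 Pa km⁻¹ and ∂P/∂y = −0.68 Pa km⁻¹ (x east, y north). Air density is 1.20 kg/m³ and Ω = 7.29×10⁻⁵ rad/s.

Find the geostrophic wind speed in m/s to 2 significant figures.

11 m/s

Coriolis parameter at 41°S:
f = 2Ω sin φ = 2 × 7.29×10⁻⁵ × sin 41° = 9.57×10⁻⁵ s⁻¹
In the Southern Hemisphere f is negative: f = −9.57×10⁻⁵ s⁻¹.
Component geostrophic relations (x east, y north):
u_g = −(1/(fρ)) ∂P/∂y,  v_g = (1/(fρ)) ∂P/∂x
u_g = −(−0.68×10⁻³)/(−9.57×10⁻⁵ × 1.20) = −5.92 m/s;  v_g = (1.1×10⁻³)/(−9.57×10⁻⁵ × 1.20) = −9.58 m/s
|V_g| = √(u_g² + v_g²) = 11.3 m/s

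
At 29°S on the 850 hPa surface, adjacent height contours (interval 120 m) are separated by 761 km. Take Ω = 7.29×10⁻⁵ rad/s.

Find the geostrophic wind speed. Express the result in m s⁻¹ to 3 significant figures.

Coriolis parameter at 29°S:
f = 2Ω sin φ = 2 × 7.29×10⁻⁵ × sin 29° = 7.07×10⁻⁵ s⁻¹
Height gradient: |∂Z/∂n| = 120 m / 761000 m = 1.58×10⁻⁴
On a pressure surface, geostrophic balance gives V_g = (g/f)|∂Z/∂n|:
V_g = 9.81 × 1.58×10⁻⁴ / 7.07×10⁻⁵ = 21.9 m/s

21.9 m s⁻¹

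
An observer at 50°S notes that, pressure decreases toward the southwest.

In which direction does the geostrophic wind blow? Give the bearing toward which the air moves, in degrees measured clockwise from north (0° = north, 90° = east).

The pressure-gradient force points toward the southwest (bearing 225°).
Geostrophic balance: in the Southern Hemisphere the Coriolis force deflects motion to the left, so the geostrophic wind blows 90° to the left of the pressure-gradient force (low pressure on the right).
Rotating 225° by 90° counterclockwise gives 135° — the wind blows toward the southeast.

135°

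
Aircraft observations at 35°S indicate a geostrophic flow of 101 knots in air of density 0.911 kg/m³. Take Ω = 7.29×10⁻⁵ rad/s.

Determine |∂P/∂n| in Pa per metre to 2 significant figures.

4.0×10⁻³ Pa/m

Coriolis parameter at 35°S:
f = 2Ω sin φ = 2 × 7.29×10⁻⁵ × sin 35° = 8.36×10⁻⁵ s⁻¹
Wind speed in SI: 101 knots = 52.0 m/s
Geostrophic balance rearranged: |∂P/∂n| = f ρ V_g
|∂P/∂n| = 8.36×10⁻⁵ × 0.911 × 52.0 = 3.96×10⁻³ Pa/m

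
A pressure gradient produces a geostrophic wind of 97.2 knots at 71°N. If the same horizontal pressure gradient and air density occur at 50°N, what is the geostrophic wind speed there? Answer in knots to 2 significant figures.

With the same pressure gradient and density, V_g ∝ 1/f ∝ 1/sin φ.
V₂ = V₁ · sin φ₁ / sin φ₂ = 97.2 × sin 71° / sin 50°
V₂ = 97.2 × 0.9455/0.7660 = 120 knots

120 knots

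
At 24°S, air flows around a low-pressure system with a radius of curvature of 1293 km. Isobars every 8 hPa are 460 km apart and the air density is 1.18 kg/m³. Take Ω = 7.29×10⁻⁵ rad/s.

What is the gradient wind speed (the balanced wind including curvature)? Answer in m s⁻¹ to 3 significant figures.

Coriolis parameter at 24°S:
f = 2Ω sin φ = 2 × 7.29×10⁻⁵ × sin 24° = 5.93×10⁻⁵ s⁻¹
Pressure gradient: |∂P/∂n| = 800 Pa / 460000 m = 1.74×10⁻³ Pa/m
Geostrophic speed: V_g = |∂P/∂n|/(fρ) = 1.74×10⁻³/(5.93×10⁻⁵ × 1.18) = 24.9 m/s
Around a low, centrifugal force acts outward with Coriolis, so pressure-gradient force balances both:
(1/ρ)|∂P/∂n| = fV + V²/R  →  V² + fR·V − fR·V_g = 0
With fR = 5.93×10⁻⁵ × 1293×10³ m = 76.7 m/s:
V = [−fR + √((fR)² + 4 fR V_g)]/2 = [−76.7 + √(76.7² + 4×76.7×24.9)]/2 = 19.8 m/s
Subgeostrophic (V < V_g = 24.9 m/s), as expected around a low.

19.8 m s⁻¹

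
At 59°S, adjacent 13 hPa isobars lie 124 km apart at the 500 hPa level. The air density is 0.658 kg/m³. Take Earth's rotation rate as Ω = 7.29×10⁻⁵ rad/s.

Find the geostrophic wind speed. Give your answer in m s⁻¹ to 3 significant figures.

Coriolis parameter at 59°S:
f = 2Ω sin φ = 2 × 7.29×10⁻⁵ × sin 59° = 1.25×10⁻⁴ s⁻¹
Pressure gradient: |∂P/∂n| = 1300 Pa / 124000 m = 1.05×10⁻² Pa/m
Geostrophic balance (pressure-gradient force = Coriolis force):
V_g = (1/(fρ)) |∂P/∂n| = 1.05×10⁻² / (1.25×10⁻⁴ × 0.658) = 127 m/s

127 m s⁻¹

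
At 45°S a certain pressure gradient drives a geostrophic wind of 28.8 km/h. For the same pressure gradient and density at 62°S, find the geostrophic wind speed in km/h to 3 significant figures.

With the same pressure gradient and density, V_g ∝ 1/f ∝ 1/sin φ.
V₂ = V₁ · sin φ₁ / sin φ₂ = 28.8 × sin 45° / sin 62°
V₂ = 28.8 × 0.7071/0.8829 = 23.1 km/h

23.1 km/h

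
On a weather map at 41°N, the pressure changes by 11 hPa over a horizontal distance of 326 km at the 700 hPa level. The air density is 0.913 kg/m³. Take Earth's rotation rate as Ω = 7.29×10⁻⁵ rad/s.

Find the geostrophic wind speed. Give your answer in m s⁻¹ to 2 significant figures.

Coriolis parameter at 41°N:
f = 2Ω sin φ = 2 × 7.29×10⁻⁵ × sin 41° = 9.57×10⁻⁵ s⁻¹
Pressure gradient: |∂P/∂n| = 1100 Pa / 326000 m = 3.37×10⁻³ Pa/m
Geostrophic balance (pressure-gradient force = Coriolis force):
V_g = (1/(fρ)) |∂P/∂n| = 3.37×10⁻³ / (9.57×10⁻⁵ × 0.913) = 38.6 m/s

39 m s⁻¹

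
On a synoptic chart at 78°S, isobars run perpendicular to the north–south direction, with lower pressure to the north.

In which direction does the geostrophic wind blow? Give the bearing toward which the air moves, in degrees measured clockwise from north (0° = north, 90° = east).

The pressure-gradient force points toward the north (bearing 000°).
Geostrophic balance: in the Southern Hemisphere the Coriolis force deflects motion to the left, so the geostrophic wind blows 90° to the left of the pressure-gradient force (low pressure on the right).
Rotating 000° by 90° counterclockwise gives 270° — the wind blows toward the west.

270°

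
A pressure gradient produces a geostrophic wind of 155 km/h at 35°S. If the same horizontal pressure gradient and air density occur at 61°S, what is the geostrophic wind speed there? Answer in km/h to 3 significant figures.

With the same pressure gradient and density, V_g ∝ 1/f ∝ 1/sin φ.
V₂ = V₁ · sin φ₁ / sin φ₂ = 155 × sin 35° / sin 61°
V₂ = 155 × 0.5736/0.8746 = 102 km/h

102 km/h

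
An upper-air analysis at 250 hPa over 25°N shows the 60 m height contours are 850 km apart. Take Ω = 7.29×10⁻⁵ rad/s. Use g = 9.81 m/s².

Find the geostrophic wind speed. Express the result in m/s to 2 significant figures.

Coriolis parameter at 25°N:
f = 2Ω sin φ = 2 × 7.29×10⁻⁵ × sin 25° = 6.16×10⁻⁵ s⁻¹
Height gradient: |∂Z/∂n| = 60 m / 850000 m = 7.06×10⁻⁵
On a pressure surface, geostrophic balance gives V_g = (g/f)|∂Z/∂n|:
V_g = 9.81 × 7.06×10⁻⁵ / 6.16×10⁻⁵ = 11.2 m/s

11 m/s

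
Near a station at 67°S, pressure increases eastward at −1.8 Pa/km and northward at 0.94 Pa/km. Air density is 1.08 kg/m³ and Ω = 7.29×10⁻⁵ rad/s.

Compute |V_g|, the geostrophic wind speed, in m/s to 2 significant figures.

Coriolis parameter at 67°S:
f = 2Ω sin φ = 2 × 7.29×10⁻⁵ × sin 67° = 1.34×10⁻⁴ s⁻¹
In the Southern Hemisphere f is negative: f = −1.34×10⁻⁴ s⁻¹.
Component geostrophic relations (x east, y north):
u_g = −(1/(fρ)) ∂P/∂y,  v_g = (1/(fρ)) ∂P/∂x
u_g = −(0.94×10⁻³)/(−1.34×10⁻⁴ × 1.08) = 6.49 m/s;  v_g = (−1.8×10⁻³)/(−1.34×10⁻⁴ × 1.08) = 12.4 m/s
|V_g| = √(u_g² + v_g²) = 14.0 m/s

14 m/s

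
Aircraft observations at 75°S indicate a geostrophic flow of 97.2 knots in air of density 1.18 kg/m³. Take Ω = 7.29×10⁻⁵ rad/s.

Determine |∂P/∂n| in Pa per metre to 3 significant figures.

Coriolis parameter at 75°S:
f = 2Ω sin φ = 2 × 7.29×10⁻⁵ × sin 75° = 1.41×10⁻⁴ s⁻¹
Wind speed in SI: 97.2 knots = 50.0 m/s
Geostrophic balance rearranged: |∂P/∂n| = f ρ V_g
|∂P/∂n| = 1.41×10⁻⁴ × 1.18 × 50.0 = 8.31×10⁻³ Pa/m

8.31×10⁻³ Pa/m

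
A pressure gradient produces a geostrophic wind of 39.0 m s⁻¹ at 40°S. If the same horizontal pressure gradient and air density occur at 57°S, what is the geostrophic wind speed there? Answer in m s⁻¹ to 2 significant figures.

With the same pressure gradient and density, V_g ∝ 1/f ∝ 1/sin φ.
V₂ = V₁ · sin φ₁ / sin φ₂ = 39.0 × sin 40° / sin 57°
V₂ = 39.0 × 0.6428/0.8387 = 30 m s⁻¹

30 m s⁻¹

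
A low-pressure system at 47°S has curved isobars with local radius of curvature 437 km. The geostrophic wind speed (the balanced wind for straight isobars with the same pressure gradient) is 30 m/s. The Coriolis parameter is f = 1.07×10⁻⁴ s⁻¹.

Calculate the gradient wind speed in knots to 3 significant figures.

40.4 knots

Around a low, centrifugal force acts outward with Coriolis, so pressure-gradient force balances both:
(1/ρ)|∂P/∂n| = fV + V²/R  →  V² + fR·V − fR·V_g = 0
With fR = 1.07×10⁻⁴ × 437×10³ m = 46.8 m/s:
V = [−fR + √((fR)² + 4 fR V_g)]/2 = [−46.8 + √(46.8² + 4×46.8×30)]/2 = 20.8 m/s
Subgeostrophic (V < V_g = 30 m/s), as expected around a low.
Converting: 20.8 m/s × 1.944 = 40.4 knots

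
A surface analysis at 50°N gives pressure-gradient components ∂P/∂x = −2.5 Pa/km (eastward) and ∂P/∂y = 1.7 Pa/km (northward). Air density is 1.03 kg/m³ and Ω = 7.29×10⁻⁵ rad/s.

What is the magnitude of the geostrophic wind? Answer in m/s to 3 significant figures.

26.3 m/s

Coriolis parameter at 50°N:
f = 2Ω sin φ = 2 × 7.29×10⁻⁵ × sin 50° = 1.12×10⁻⁴ s⁻¹
Component geostrophic relations (x east, y north):
u_g = −(1/(fρ)) ∂P/∂y,  v_g = (1/(fρ)) ∂P/∂x
u_g = −(1.7×10⁻³)/(1.12×10⁻⁴ × 1.03) = −14.8 m/s;  v_g = (−2.5×10⁻³)/(1.12×10⁻⁴ × 1.03) = −21.7 m/s
|V_g| = √(u_g² + v_g²) = 26.3 m/s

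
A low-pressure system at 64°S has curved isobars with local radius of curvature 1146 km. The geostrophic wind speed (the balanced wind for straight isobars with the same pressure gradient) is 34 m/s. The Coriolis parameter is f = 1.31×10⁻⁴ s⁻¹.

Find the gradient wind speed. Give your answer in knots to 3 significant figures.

Around a low, centrifugal force acts outward with Coriolis, so pressure-gradient force balances both:
(1/ρ)|∂P/∂n| = fV + V²/R  →  V² + fR·V − fR·V_g = 0
With fR = 1.31×10⁻⁴ × 1146×10³ m = 150 m/s:
V = [−fR + √((fR)² + 4 fR V_g)]/2 = [−150 + √(150² + 4×150×34)]/2 = 28.6 m/s
Subgeostrophic (V < V_g = 34 m/s), as expected around a low.
Converting: 28.6 m/s × 1.944 = 55.5 knots

55.5 knots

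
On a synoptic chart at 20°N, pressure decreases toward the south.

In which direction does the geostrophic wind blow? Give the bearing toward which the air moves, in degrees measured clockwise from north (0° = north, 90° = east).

270°

The pressure-gradient force points toward the south (bearing 180°).
Geostrophic balance: in the Northern Hemisphere the Coriolis force deflects motion to the right, so the geostrophic wind blows 90° to the right of the pressure-gradient force (low pressure on the left).
Rotating 180° by 90° clockwise gives 270° — the wind blows toward the west.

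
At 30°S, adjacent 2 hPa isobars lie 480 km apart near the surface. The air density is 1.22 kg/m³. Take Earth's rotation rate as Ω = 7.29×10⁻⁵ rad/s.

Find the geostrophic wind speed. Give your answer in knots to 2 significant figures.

Coriolis parameter at 30°S:
f = 2Ω sin φ = 2 × 7.29×10⁻⁵ × sin 30° = 7.29×10⁻⁵ s⁻¹
Pressure gradient: |∂P/∂n| = 200 Pa / 480000 m = 4.17×10⁻⁴ Pa/m
Geostrophic balance (pressure-gradient force = Coriolis force):
V_g = (1/(fρ)) |∂P/∂n| = 4.17×10⁻⁴ / (7.29×10⁻⁵ × 1.22) = 4.68 m/s
Converting: 4.68 m/s × 1.944 = 9.1 knots

9.1 knots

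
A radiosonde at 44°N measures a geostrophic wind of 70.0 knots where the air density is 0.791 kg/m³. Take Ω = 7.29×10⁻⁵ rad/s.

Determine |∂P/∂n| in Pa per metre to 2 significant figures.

Coriolis parameter at 44°N:
f = 2Ω sin φ = 2 × 7.29×10⁻⁵ × sin 44° = 1.01×10⁻⁴ s⁻¹
Wind speed in SI: 70.0 knots = 36.0 m/s
Geostrophic balance rearranged: |∂P/∂n| = f ρ V_g
|∂P/∂n| = 1.01×10⁻⁴ × 0.791 × 36.0 = 2.88×10⁻³ Pa/m

2.9×10⁻³ Pa/m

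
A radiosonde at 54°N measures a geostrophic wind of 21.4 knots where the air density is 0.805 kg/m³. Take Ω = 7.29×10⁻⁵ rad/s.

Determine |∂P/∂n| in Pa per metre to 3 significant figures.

1.05×10⁻³ Pa/m

Coriolis parameter at 54°N:
f = 2Ω sin φ = 2 × 7.29×10⁻⁵ × sin 54° = 1.18×10⁻⁴ s⁻¹
Wind speed in SI: 21.4 knots = 11.0 m/s
Geostrophic balance rearranged: |∂P/∂n| = f ρ V_g
|∂P/∂n| = 1.18×10⁻⁴ × 0.805 × 11.0 = 1.05×10⁻³ Pa/m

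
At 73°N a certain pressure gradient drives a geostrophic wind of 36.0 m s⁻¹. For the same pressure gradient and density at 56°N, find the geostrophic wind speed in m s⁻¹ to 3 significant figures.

With the same pressure gradient and density, V_g ∝ 1/f ∝ 1/sin φ.
V₂ = V₁ · sin φ₁ / sin φ₂ = 36.0 × sin 73° / sin 56°
V₂ = 36.0 × 0.9563/0.8290 = 41.5 m s⁻¹

41.5 m s⁻¹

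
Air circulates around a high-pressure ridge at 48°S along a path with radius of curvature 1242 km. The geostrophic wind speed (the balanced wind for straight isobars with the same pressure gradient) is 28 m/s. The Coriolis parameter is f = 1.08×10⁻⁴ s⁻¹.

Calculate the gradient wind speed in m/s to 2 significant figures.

40 m/s

Around a high, pressure-gradient force acts outward with centrifugal, so Coriolis balances both:
fV = (1/ρ)|∂P/∂n| + V²/R  →  V² − fR·V + fR·V_g = 0
With fR = 1.08×10⁻⁴ × 1242×10³ m = 134 m/s:
V = [fR − √((fR)² − 4 fR V_g)]/2 = [134 − √(134² − 4×134×28)]/2 = 39.8 m/s
Supergeostrophic (V > V_g = 28 m/s), as expected around a high.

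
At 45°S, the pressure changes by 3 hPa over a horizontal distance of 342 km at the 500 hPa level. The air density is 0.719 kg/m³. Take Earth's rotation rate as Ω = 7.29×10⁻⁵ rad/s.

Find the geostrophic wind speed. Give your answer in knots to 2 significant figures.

23 knots

Coriolis parameter at 45°S:
f = 2Ω sin φ = 2 × 7.29×10⁻⁵ × sin 45° = 1.03×10⁻⁴ s⁻¹
Pressure gradient: |∂P/∂n| = 300 Pa / 342000 m = 8.77×10⁻⁴ Pa/m
Geostrophic balance (pressure-gradient force = Coriolis force):
V_g = (1/(fρ)) |∂P/∂n| = 8.77×10⁻⁴ / (1.03×10⁻⁴ × 0.719) = 11.8 m/s
Converting: 11.8 m/s × 1.944 = 23 knots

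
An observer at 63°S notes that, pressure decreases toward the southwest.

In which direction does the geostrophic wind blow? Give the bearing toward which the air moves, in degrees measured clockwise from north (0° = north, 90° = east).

135°

The pressure-gradient force points toward the southwest (bearing 225°).
Geostrophic balance: in the Southern Hemisphere the Coriolis force deflects motion to the left, so the geostrophic wind blows 90° to the left of the pressure-gradient force (low pressure on the right).
Rotating 225° by 90° counterclockwise gives 135° — the wind blows toward the southeast.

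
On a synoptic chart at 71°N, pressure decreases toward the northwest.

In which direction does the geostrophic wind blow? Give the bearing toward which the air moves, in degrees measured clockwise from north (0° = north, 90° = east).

045°

The pressure-gradient force points toward the northwest (bearing 315°).
Geostrophic balance: in the Northern Hemisphere the Coriolis force deflects motion to the right, so the geostrophic wind blows 90° to the right of the pressure-gradient force (low pressure on the left).
Rotating 315° by 90° clockwise gives 045° — the wind blows toward the northeast.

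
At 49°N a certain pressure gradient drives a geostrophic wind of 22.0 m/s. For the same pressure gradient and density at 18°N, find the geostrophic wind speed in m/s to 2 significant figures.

With the same pressure gradient and density, V_g ∝ 1/f ∝ 1/sin φ.
V₂ = V₁ · sin φ₁ / sin φ₂ = 22.0 × sin 49° / sin 18°
V₂ = 22.0 × 0.7547/0.3090 = 54 m/s

54 m/s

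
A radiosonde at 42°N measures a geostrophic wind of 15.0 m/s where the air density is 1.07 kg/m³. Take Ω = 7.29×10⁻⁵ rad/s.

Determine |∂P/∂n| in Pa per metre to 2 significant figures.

Coriolis parameter at 42°N:
f = 2Ω sin φ = 2 × 7.29×10⁻⁵ × sin 42° = 9.76×10⁻⁵ s⁻¹
Geostrophic balance rearranged: |∂P/∂n| = f ρ V_g
|∂P/∂n| = 9.76×10⁻⁵ × 1.07 × 15.0 = 1.57×10⁻³ Pa/m

1.6×10⁻³ Pa/m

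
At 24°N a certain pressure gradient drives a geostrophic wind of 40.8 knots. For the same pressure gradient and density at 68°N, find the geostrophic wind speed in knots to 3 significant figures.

17.9 knots

With the same pressure gradient and density, V_g ∝ 1/f ∝ 1/sin φ.
V₂ = V₁ · sin φ₁ / sin φ₂ = 40.8 × sin 24° / sin 68°
V₂ = 40.8 × 0.4067/0.9272 = 17.9 knots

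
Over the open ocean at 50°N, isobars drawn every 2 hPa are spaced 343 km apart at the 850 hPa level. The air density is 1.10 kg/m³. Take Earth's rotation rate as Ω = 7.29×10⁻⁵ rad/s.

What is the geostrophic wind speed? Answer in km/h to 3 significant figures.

17.1 km/h

Coriolis parameter at 50°N:
f = 2Ω sin φ = 2 × 7.29×10⁻⁵ × sin 50° = 1.12×10⁻⁴ s⁻¹
Pressure gradient: |∂P/∂n| = 200 Pa / 343000 m = 5.83×10⁻⁴ Pa/m
Geostrophic balance (pressure-gradient force = Coriolis force):
V_g = (1/(fρ)) |∂P/∂n| = 5.83×10⁻⁴ / (1.12×10⁻⁴ × 1.10) = 4.75 m/s
Converting: 4.75 m/s × 3.6 = 17.1 km/h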